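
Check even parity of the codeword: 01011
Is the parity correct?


Number of 1s: 3

No, parity error (3 ones)


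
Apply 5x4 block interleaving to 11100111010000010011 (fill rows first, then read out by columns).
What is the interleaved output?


Matrix:
  1110
  0111
  0100
  0001
  0011
Read columns: 10000111001100101011

10000111001100101011


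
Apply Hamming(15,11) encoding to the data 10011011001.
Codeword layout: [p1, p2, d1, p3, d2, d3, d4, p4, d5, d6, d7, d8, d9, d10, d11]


Parity bits: p1=1, p2=0, p3=1, p4=0

101100101011001


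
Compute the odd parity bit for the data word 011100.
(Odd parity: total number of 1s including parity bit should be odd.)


Number of 1s in data: 3
Parity bit: 0

0


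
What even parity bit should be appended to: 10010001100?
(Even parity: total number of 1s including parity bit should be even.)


Number of 1s in data: 4
Parity bit: 0

0


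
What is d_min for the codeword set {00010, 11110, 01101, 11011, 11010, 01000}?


Comparing all pairs, minimum distance: 1
Can detect 0 errors, correct 0 errors

1


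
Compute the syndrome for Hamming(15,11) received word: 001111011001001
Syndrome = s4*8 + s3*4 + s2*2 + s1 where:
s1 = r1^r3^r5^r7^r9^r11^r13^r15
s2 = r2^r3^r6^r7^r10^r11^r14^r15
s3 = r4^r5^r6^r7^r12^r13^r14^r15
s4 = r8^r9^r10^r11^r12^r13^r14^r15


s1=0, s2=1, s3=1, s4=0

Syndrome = 6 (error at position 6)


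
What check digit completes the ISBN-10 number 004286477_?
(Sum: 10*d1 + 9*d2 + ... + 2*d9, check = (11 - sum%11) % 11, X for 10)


Weighted sum: 175
175 mod 11 = 10

Check digit: 1


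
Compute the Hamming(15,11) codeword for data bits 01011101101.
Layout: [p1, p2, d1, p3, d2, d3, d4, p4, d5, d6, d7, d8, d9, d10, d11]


Parity bits: p1=1, p2=1, p3=1, p4=1

110110111101101


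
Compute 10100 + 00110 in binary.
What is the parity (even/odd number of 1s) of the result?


10100 = 20
00110 = 6
Sum = 26 = 11010
1s count = 3

odd parity (3 ones in 11010)


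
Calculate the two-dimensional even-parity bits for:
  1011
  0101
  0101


Row parities: 100
Column parities: 1011

Row P: 100, Col P: 1011, Corner: 1


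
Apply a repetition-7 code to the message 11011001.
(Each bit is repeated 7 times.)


Each bit -> 7 copies

11111111111111000000011111111111111000000000000001111111


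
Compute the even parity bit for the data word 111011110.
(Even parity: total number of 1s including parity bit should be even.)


Number of 1s in data: 7
Parity bit: 1

1


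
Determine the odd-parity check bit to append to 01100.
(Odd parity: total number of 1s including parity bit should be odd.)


Number of 1s in data: 2
Parity bit: 1

1


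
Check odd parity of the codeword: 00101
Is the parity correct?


Number of 1s: 2

No, parity error (2 ones)


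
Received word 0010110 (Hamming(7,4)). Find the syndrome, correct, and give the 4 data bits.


Syndrome = 0: no error detected

Data: 1110 (no errors)


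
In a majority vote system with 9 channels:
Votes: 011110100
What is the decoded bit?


Ones: 5 out of 9
Threshold: 5

1 (5/9 voted 1)


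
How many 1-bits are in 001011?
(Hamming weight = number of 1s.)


Counting 1s in 001011

3


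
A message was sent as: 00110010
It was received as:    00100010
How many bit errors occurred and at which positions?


XOR: 00010000

1 error(s) at position(s): 3


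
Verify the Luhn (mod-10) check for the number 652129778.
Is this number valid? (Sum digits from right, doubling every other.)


Luhn sum = 42
42 mod 10 = 2

Invalid (Luhn sum mod 10 = 2)


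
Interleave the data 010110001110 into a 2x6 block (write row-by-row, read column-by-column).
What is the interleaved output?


Matrix:
  010110
  001110
Read columns: 001001111100

001001111100


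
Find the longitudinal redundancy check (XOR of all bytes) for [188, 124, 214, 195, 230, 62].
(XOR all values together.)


XOR chain: 188 ^ 124 ^ 214 ^ 195 ^ 230 ^ 62 = 13

13


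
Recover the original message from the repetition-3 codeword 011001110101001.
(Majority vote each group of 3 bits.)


Groups: 011, 001, 110, 101, 001
Majority votes: 10110

10110


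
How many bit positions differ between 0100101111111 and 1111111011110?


XOR: 1011010100001
Count of 1s: 6

6


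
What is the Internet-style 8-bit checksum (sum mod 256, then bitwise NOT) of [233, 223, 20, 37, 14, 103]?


Sum = 630 mod 256 = 118
Complement = 137

137


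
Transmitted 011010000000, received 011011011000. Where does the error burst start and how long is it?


XOR: 000001011000

Burst at position 5, length 4


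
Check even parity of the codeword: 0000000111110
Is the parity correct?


Number of 1s: 5

No, parity error (5 ones)


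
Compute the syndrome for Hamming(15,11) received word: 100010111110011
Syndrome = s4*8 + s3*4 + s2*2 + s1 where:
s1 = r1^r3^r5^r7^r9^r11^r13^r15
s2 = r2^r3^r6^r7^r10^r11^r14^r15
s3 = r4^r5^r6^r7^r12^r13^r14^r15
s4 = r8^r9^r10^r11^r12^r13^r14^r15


s1=0, s2=1, s3=0, s4=0

Syndrome = 2 (error at position 2)


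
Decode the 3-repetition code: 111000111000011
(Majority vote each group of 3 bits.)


Groups: 111, 000, 111, 000, 011
Majority votes: 10101

10101


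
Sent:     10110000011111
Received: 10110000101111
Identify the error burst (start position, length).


XOR: 00000000110000

Burst at position 8, length 2


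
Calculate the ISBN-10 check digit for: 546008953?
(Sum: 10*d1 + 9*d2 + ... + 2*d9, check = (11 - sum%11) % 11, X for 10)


Weighted sum: 231
231 mod 11 = 0

Check digit: 0


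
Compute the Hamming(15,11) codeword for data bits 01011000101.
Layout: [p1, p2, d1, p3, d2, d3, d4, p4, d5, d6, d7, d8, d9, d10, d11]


Parity bits: p1=1, p2=0, p3=0, p4=1

100010111000101


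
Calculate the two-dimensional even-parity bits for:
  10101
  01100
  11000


Row parities: 100
Column parities: 00001

Row P: 100, Col P: 00001, Corner: 1


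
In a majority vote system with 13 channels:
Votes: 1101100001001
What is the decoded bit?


Ones: 6 out of 13
Threshold: 7

0 (6/13 voted 1)


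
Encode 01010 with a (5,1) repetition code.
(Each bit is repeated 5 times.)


Each bit -> 5 copies

0000011111000001111100000


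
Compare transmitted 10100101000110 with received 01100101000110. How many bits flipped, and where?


XOR: 11000000000000

2 error(s) at position(s): 0, 1


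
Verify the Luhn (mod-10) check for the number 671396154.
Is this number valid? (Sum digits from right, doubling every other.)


Luhn sum = 36
36 mod 10 = 6

Invalid (Luhn sum mod 10 = 6)


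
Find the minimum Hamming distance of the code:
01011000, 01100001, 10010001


Comparing all pairs, minimum distance: 4
Can detect 3 errors, correct 1 errors

4


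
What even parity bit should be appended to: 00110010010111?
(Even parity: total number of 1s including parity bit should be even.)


Number of 1s in data: 7
Parity bit: 1

1


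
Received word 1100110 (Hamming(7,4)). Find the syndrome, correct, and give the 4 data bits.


Syndrome = 0: no error detected

Data: 0110 (no errors)


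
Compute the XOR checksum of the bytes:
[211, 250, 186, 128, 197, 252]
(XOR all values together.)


XOR chain: 211 ^ 250 ^ 186 ^ 128 ^ 197 ^ 252 = 42

42


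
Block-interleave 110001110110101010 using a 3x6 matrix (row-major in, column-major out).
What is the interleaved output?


Matrix:
  110001
  110110
  101010
Read columns: 111110001010011100

111110001010011100


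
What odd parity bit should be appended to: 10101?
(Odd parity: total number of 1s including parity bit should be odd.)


Number of 1s in data: 3
Parity bit: 0

0


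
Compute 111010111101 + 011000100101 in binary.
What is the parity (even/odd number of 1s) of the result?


111010111101 = 3773
011000100101 = 1573
Sum = 5346 = 1010011100010
1s count = 6

even parity (6 ones in 1010011100010)


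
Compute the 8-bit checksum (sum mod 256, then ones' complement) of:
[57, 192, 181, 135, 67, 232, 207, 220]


Sum = 1291 mod 256 = 11
Complement = 244

244


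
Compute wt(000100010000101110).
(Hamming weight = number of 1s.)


Counting 1s in 000100010000101110

6


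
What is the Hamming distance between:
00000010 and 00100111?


XOR: 00100101
Count of 1s: 3

3


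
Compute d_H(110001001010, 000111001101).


XOR: 110110000111
Count of 1s: 7

7


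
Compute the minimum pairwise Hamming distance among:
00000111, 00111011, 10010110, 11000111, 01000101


Comparing all pairs, minimum distance: 2
Can detect 1 errors, correct 0 errors

2


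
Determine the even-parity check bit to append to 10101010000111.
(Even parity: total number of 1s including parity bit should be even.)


Number of 1s in data: 7
Parity bit: 1

1


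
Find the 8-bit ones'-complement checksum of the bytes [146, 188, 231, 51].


Sum = 616 mod 256 = 104
Complement = 151

151


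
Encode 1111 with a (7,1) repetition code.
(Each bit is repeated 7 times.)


Each bit -> 7 copies

1111111111111111111111111111


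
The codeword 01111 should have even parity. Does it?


Number of 1s: 4

Yes, parity is correct (4 ones)


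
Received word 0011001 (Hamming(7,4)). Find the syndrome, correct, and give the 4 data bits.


Syndrome = 0: no error detected

Data: 1001 (no errors)


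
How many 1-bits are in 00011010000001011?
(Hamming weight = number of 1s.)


Counting 1s in 00011010000001011

6


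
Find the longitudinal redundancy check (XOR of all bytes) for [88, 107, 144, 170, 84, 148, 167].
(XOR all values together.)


XOR chain: 88 ^ 107 ^ 144 ^ 170 ^ 84 ^ 148 ^ 167 = 110

110


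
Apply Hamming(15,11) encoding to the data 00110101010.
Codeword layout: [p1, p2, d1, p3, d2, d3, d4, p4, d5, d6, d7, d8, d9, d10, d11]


Parity bits: p1=1, p2=0, p3=0, p4=1

100001110101010


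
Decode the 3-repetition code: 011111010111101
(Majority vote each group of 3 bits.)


Groups: 011, 111, 010, 111, 101
Majority votes: 11011

11011


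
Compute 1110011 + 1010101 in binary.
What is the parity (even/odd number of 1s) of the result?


1110011 = 115
1010101 = 85
Sum = 200 = 11001000
1s count = 3

odd parity (3 ones in 11001000)


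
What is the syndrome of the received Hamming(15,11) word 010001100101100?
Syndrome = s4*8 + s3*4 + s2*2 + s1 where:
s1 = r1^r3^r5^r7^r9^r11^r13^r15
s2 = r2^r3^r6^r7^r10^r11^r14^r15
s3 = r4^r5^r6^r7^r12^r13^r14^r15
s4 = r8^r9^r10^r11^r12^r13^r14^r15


s1=0, s2=0, s3=0, s4=1

Syndrome = 8 (error at position 8)


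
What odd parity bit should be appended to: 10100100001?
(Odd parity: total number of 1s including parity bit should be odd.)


Number of 1s in data: 4
Parity bit: 1

1


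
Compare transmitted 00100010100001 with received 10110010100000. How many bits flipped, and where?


XOR: 10010000000001

3 error(s) at position(s): 0, 3, 13


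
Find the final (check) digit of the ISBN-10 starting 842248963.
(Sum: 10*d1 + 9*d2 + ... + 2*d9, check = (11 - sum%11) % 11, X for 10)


Weighted sum: 270
270 mod 11 = 6

Check digit: 5


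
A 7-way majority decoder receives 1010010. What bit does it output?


Ones: 3 out of 7
Threshold: 4

0 (3/7 voted 1)


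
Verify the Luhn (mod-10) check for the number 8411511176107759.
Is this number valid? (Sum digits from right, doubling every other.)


Luhn sum = 54
54 mod 10 = 4

Invalid (Luhn sum mod 10 = 4)


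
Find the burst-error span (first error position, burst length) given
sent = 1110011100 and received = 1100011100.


XOR: 0010000000

Burst at position 2, length 1


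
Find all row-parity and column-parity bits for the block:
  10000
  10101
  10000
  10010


Row parities: 1110
Column parities: 00111

Row P: 1110, Col P: 00111, Corner: 1


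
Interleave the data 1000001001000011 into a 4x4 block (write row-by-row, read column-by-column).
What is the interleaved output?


Matrix:
  1000
  0010
  0100
  0011
Read columns: 1000001001010001

1000001001010001


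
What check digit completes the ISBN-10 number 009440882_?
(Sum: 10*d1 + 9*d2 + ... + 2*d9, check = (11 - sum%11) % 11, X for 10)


Weighted sum: 184
184 mod 11 = 8

Check digit: 3


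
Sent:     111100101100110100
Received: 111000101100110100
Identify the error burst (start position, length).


XOR: 000100000000000000

Burst at position 3, length 1


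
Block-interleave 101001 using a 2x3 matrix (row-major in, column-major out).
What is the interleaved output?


Matrix:
  101
  001
Read columns: 100011

100011


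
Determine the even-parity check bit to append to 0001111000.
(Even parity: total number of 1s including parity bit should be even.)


Number of 1s in data: 4
Parity bit: 0

0


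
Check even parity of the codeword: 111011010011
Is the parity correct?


Number of 1s: 8

Yes, parity is correct (8 ones)


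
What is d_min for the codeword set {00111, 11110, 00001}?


Comparing all pairs, minimum distance: 2
Can detect 1 errors, correct 0 errors

2


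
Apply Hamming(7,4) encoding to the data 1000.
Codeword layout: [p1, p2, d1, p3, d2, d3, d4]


Parity bits: p1=1, p2=1, p3=0

1110000


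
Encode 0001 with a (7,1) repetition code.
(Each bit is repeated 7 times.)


Each bit -> 7 copies

0000000000000000000001111111


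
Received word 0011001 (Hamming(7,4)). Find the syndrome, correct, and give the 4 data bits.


Syndrome = 0: no error detected

Data: 1001 (no errors)


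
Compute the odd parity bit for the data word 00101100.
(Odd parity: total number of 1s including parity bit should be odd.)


Number of 1s in data: 3
Parity bit: 0

0


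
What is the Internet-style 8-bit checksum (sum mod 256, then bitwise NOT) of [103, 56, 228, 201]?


Sum = 588 mod 256 = 76
Complement = 179

179


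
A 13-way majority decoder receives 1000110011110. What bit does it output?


Ones: 7 out of 13
Threshold: 7

1 (7/13 voted 1)


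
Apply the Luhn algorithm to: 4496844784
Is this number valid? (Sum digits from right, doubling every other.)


Luhn sum = 64
64 mod 10 = 4

Invalid (Luhn sum mod 10 = 4)


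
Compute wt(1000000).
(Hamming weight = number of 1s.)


Counting 1s in 1000000

1


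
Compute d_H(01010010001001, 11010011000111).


XOR: 10000001001110
Count of 1s: 5

5


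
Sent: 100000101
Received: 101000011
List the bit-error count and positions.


XOR: 001000110

3 error(s) at position(s): 2, 6, 7


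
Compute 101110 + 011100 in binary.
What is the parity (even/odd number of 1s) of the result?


101110 = 46
011100 = 28
Sum = 74 = 1001010
1s count = 3

odd parity (3 ones in 1001010)


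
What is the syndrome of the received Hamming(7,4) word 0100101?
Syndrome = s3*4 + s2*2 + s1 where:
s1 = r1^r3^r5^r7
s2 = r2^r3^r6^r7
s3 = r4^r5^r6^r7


s1=0, s2=0, s3=0

Syndrome = 0 (no error)


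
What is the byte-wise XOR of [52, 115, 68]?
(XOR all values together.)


XOR chain: 52 ^ 115 ^ 68 = 3

3


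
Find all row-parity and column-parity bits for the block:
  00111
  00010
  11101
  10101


Row parities: 1101
Column parities: 01101

Row P: 1101, Col P: 01101, Corner: 1


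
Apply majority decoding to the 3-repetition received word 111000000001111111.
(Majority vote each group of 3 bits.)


Groups: 111, 000, 000, 001, 111, 111
Majority votes: 100011

100011


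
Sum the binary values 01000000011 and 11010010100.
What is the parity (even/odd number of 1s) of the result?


01000000011 = 515
11010010100 = 1684
Sum = 2199 = 100010010111
1s count = 6

even parity (6 ones in 100010010111)


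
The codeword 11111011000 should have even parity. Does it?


Number of 1s: 7

No, parity error (7 ones)


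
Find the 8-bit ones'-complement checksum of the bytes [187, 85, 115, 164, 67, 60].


Sum = 678 mod 256 = 166
Complement = 89

89


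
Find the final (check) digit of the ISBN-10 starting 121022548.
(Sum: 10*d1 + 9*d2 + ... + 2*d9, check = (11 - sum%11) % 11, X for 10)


Weighted sum: 106
106 mod 11 = 7

Check digit: 4


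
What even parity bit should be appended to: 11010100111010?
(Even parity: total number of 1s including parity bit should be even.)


Number of 1s in data: 8
Parity bit: 0

0


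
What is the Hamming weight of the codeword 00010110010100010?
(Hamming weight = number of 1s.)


Counting 1s in 00010110010100010

6


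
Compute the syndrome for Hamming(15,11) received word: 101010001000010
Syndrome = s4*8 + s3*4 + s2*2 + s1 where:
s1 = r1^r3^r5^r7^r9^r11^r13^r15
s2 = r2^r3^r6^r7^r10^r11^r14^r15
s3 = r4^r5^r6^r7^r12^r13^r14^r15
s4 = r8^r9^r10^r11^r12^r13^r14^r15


s1=0, s2=0, s3=0, s4=0

Syndrome = 0 (no error)


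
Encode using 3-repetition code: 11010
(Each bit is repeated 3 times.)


Each bit -> 3 copies

111111000111000


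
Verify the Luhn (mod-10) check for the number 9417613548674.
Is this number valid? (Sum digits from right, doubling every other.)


Luhn sum = 61
61 mod 10 = 1

Invalid (Luhn sum mod 10 = 1)


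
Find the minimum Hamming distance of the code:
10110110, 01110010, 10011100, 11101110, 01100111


Comparing all pairs, minimum distance: 3
Can detect 2 errors, correct 1 errors

3


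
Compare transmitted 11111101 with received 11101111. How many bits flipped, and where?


XOR: 00010010

2 error(s) at position(s): 3, 6


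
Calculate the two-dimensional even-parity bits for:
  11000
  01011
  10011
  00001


Row parities: 0111
Column parities: 00001

Row P: 0111, Col P: 00001, Corner: 1


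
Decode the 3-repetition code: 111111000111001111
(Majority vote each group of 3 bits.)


Groups: 111, 111, 000, 111, 001, 111
Majority votes: 110101

110101


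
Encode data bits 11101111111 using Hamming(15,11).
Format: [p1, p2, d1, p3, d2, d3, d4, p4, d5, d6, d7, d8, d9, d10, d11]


Parity bits: p1=0, p2=0, p3=0, p4=1

001011011111111


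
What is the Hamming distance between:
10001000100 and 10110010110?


XOR: 00111010010
Count of 1s: 5

5


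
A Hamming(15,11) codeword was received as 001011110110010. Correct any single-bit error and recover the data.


Syndrome = 0: no error detected

Data: 11110110010 (no errors)


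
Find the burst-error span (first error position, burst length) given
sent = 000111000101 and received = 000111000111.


XOR: 000000000010

Burst at position 10, length 1


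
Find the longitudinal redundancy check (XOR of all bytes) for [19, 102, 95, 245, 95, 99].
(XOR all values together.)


XOR chain: 19 ^ 102 ^ 95 ^ 245 ^ 95 ^ 99 = 227

227


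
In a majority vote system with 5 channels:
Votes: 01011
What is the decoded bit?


Ones: 3 out of 5
Threshold: 3

1 (3/5 voted 1)


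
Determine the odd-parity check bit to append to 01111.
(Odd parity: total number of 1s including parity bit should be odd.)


Number of 1s in data: 4
Parity bit: 1

1


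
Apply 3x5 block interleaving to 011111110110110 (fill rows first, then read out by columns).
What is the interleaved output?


Matrix:
  01111
  11101
  10110
Read columns: 011110111101110

011110111101110


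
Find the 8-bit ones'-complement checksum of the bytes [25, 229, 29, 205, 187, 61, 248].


Sum = 984 mod 256 = 216
Complement = 39

39


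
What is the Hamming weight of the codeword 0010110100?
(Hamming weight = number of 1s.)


Counting 1s in 0010110100

4


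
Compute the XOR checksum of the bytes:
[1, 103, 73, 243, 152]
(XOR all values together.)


XOR chain: 1 ^ 103 ^ 73 ^ 243 ^ 152 = 68

68


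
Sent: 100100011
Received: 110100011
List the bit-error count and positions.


XOR: 010000000

1 error(s) at position(s): 1


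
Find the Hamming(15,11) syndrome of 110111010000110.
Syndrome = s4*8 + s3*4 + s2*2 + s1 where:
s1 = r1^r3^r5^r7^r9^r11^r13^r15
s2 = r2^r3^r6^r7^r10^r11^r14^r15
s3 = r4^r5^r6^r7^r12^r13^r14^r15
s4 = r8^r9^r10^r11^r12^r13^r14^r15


s1=1, s2=1, s3=1, s4=1

Syndrome = 15 (error at position 15)


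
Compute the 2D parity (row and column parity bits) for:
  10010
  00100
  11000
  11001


Row parities: 0101
Column parities: 10111

Row P: 0101, Col P: 10111, Corner: 0


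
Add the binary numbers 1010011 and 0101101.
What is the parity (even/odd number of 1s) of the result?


1010011 = 83
0101101 = 45
Sum = 128 = 10000000
1s count = 1

odd parity (1 ones in 10000000)


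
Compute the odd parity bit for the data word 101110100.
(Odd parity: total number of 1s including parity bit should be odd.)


Number of 1s in data: 5
Parity bit: 0

0


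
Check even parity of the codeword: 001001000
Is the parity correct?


Number of 1s: 2

Yes, parity is correct (2 ones)


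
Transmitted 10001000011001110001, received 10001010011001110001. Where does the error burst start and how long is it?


XOR: 00000010000000000000

Burst at position 6, length 1


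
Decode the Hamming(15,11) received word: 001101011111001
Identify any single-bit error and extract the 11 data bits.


Syndrome = 2: error at position 2

Data: 10101111001 (corrected bit 2)


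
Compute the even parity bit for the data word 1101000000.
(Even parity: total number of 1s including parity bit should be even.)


Number of 1s in data: 3
Parity bit: 1

1


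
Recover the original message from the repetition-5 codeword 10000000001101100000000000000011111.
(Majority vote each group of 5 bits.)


Groups: 10000, 00000, 11011, 00000, 00000, 00000, 11111
Majority votes: 0010001

0010001


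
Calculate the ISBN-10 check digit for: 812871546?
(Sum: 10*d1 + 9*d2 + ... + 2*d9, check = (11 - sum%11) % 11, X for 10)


Weighted sum: 252
252 mod 11 = 10

Check digit: 1


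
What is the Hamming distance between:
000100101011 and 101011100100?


XOR: 101111001111
Count of 1s: 9

9


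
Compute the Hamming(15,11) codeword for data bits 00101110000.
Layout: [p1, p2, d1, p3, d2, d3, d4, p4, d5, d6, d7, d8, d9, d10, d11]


Parity bits: p1=0, p2=1, p3=1, p4=1

010101011110000


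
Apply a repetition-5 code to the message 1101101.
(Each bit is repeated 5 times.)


Each bit -> 5 copies

11111111110000011111111110000011111


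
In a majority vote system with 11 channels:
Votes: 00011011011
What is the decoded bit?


Ones: 6 out of 11
Threshold: 6

1 (6/11 voted 1)


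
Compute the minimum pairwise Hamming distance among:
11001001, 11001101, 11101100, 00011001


Comparing all pairs, minimum distance: 1
Can detect 0 errors, correct 0 errors

1


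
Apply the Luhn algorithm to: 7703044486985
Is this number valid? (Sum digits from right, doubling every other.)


Luhn sum = 70
70 mod 10 = 0

Valid (Luhn sum mod 10 = 0)


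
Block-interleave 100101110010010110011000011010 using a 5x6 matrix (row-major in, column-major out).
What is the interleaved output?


Matrix:
  100101
  110010
  010110
  011000
  011010
Read columns: 110000111100011101000110110000

110000111100011101000110110000


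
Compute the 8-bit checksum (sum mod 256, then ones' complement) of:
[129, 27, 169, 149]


Sum = 474 mod 256 = 218
Complement = 37

37


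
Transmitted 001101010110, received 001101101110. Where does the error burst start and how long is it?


XOR: 000000111000

Burst at position 6, length 3


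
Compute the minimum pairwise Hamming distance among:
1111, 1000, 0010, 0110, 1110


Comparing all pairs, minimum distance: 1
Can detect 0 errors, correct 0 errors

1


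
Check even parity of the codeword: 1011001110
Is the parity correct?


Number of 1s: 6

Yes, parity is correct (6 ones)


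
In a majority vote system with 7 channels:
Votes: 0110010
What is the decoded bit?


Ones: 3 out of 7
Threshold: 4

0 (3/7 voted 1)


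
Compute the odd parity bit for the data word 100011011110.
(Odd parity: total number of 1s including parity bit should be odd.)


Number of 1s in data: 7
Parity bit: 0

0


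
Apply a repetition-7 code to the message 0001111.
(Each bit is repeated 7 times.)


Each bit -> 7 copies

0000000000000000000001111111111111111111111111111


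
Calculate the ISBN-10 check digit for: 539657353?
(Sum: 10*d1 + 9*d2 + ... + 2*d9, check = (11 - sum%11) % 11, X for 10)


Weighted sum: 289
289 mod 11 = 3

Check digit: 8


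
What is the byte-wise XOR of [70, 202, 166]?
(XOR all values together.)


XOR chain: 70 ^ 202 ^ 166 = 42

42


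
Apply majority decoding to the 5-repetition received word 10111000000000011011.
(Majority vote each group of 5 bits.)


Groups: 10111, 00000, 00000, 11011
Majority votes: 1001

1001


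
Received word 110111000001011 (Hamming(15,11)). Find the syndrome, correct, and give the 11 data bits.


Syndrome = 9: error at position 9

Data: 01101001011 (corrected bit 9)


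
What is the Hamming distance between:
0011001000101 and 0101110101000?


XOR: 0110111101101
Count of 1s: 9

9


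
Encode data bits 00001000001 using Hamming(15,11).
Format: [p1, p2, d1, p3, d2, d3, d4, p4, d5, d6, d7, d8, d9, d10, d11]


Parity bits: p1=0, p2=1, p3=1, p4=0

010100001000001


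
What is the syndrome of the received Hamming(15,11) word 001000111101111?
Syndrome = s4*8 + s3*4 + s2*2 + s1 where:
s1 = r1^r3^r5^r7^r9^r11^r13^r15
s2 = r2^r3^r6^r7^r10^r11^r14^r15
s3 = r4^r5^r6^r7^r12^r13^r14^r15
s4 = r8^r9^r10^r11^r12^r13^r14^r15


s1=1, s2=1, s3=1, s4=1

Syndrome = 15 (error at position 15)


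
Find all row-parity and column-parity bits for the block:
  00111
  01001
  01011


Row parities: 101
Column parities: 00101

Row P: 101, Col P: 00101, Corner: 0


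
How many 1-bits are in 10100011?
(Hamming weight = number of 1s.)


Counting 1s in 10100011

4


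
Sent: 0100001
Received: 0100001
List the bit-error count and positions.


XOR: 0000000

0 errors (received matches sent)


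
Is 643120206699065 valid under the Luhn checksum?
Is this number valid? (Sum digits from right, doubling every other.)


Luhn sum = 58
58 mod 10 = 8

Invalid (Luhn sum mod 10 = 8)


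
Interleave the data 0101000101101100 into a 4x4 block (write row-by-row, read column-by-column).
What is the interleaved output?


Matrix:
  0101
  0001
  0110
  1100
Read columns: 0001101100101100

0001101100101100


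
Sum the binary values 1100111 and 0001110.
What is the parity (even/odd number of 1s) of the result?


1100111 = 103
0001110 = 14
Sum = 117 = 1110101
1s count = 5

odd parity (5 ones in 1110101)


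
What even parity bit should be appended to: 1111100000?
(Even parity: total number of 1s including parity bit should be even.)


Number of 1s in data: 5
Parity bit: 1

1


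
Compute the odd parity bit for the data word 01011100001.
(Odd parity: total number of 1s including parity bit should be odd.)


Number of 1s in data: 5
Parity bit: 0

0


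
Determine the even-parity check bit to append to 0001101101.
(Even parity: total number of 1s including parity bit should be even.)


Number of 1s in data: 5
Parity bit: 1

1


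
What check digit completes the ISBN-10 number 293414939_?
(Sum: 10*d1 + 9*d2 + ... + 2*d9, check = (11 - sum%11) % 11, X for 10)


Weighted sum: 242
242 mod 11 = 0

Check digit: 0


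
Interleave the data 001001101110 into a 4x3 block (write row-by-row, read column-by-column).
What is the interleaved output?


Matrix:
  001
  001
  101
  110
Read columns: 001100011110

001100011110


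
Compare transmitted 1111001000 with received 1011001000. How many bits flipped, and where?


XOR: 0100000000

1 error(s) at position(s): 1


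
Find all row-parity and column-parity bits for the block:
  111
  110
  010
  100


Row parities: 1011
Column parities: 111

Row P: 1011, Col P: 111, Corner: 1


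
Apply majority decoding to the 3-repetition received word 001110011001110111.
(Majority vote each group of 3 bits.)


Groups: 001, 110, 011, 001, 110, 111
Majority votes: 011011

011011


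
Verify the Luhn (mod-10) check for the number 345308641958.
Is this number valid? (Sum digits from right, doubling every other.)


Luhn sum = 49
49 mod 10 = 9

Invalid (Luhn sum mod 10 = 9)


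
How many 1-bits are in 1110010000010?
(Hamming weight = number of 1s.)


Counting 1s in 1110010000010

5


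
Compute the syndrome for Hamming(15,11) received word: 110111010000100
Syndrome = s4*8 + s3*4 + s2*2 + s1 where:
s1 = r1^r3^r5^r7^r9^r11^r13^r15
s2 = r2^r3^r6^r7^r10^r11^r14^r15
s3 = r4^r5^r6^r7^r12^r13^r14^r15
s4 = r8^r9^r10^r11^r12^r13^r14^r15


s1=1, s2=0, s3=0, s4=0

Syndrome = 1 (error at position 1)


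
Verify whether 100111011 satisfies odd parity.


Number of 1s: 6

No, parity error (6 ones)


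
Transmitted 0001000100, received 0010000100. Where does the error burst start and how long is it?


XOR: 0011000000

Burst at position 2, length 2


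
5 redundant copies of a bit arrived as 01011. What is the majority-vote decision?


Ones: 3 out of 5
Threshold: 3

1 (3/5 voted 1)


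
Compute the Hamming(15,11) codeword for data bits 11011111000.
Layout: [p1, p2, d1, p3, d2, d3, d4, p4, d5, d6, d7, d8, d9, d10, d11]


Parity bits: p1=1, p2=0, p3=1, p4=0

101110101111000


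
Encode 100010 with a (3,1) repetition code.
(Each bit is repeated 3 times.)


Each bit -> 3 copies

111000000000111000


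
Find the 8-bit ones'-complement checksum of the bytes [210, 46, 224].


Sum = 480 mod 256 = 224
Complement = 31

31


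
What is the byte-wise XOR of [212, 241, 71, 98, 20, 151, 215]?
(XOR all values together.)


XOR chain: 212 ^ 241 ^ 71 ^ 98 ^ 20 ^ 151 ^ 215 = 84

84


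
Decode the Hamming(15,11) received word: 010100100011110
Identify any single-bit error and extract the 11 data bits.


Syndrome = 5: error at position 5

Data: 01010011110 (corrected bit 5)


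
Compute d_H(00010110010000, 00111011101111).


XOR: 00101101111111
Count of 1s: 10

10


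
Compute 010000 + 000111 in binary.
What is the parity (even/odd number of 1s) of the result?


010000 = 16
000111 = 7
Sum = 23 = 10111
1s count = 4

even parity (4 ones in 10111)


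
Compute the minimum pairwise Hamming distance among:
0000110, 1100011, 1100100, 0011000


Comparing all pairs, minimum distance: 3
Can detect 2 errors, correct 1 errors

3


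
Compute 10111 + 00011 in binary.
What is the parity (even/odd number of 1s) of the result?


10111 = 23
00011 = 3
Sum = 26 = 11010
1s count = 3

odd parity (3 ones in 11010)


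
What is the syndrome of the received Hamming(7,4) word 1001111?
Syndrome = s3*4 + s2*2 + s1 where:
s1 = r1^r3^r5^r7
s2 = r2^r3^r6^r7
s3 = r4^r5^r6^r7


s1=1, s2=0, s3=0

Syndrome = 1 (error at position 1)


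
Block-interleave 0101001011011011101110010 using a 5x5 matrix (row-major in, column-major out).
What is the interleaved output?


Matrix:
  01010
  01011
  01101
  11011
  10010
Read columns: 0001111110001001101101110

0001111110001001101101110


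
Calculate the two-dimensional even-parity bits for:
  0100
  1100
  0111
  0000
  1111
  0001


Row parities: 101001
Column parities: 0001

Row P: 101001, Col P: 0001, Corner: 1


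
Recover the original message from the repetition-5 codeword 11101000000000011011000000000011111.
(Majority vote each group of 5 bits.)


Groups: 11101, 00000, 00000, 11011, 00000, 00000, 11111
Majority votes: 1001001

1001001


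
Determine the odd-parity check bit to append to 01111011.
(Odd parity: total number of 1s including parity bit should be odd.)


Number of 1s in data: 6
Parity bit: 1

1


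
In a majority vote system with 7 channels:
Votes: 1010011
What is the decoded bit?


Ones: 4 out of 7
Threshold: 4

1 (4/7 voted 1)


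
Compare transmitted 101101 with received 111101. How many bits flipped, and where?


XOR: 010000

1 error(s) at position(s): 1


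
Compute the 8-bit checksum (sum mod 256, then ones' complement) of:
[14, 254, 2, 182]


Sum = 452 mod 256 = 196
Complement = 59

59


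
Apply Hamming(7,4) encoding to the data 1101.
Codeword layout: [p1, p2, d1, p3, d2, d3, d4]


Parity bits: p1=1, p2=0, p3=0

1010101


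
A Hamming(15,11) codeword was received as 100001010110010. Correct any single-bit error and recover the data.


Syndrome = 0: no error detected

Data: 00100110010 (no errors)


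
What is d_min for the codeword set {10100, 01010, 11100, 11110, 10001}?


Comparing all pairs, minimum distance: 1
Can detect 0 errors, correct 0 errors

1


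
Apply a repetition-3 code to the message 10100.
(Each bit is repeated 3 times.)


Each bit -> 3 copies

111000111000000


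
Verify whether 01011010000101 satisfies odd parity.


Number of 1s: 6

No, parity error (6 ones)


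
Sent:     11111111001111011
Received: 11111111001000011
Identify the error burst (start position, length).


XOR: 00000000000111000

Burst at position 11, length 3


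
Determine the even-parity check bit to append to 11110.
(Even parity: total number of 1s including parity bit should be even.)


Number of 1s in data: 4
Parity bit: 0

0


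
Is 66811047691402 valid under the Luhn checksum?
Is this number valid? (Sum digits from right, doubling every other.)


Luhn sum = 54
54 mod 10 = 4

Invalid (Luhn sum mod 10 = 4)


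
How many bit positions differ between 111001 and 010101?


XOR: 101100
Count of 1s: 3

3


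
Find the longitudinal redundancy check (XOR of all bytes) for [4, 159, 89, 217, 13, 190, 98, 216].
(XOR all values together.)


XOR chain: 4 ^ 159 ^ 89 ^ 217 ^ 13 ^ 190 ^ 98 ^ 216 = 18

18


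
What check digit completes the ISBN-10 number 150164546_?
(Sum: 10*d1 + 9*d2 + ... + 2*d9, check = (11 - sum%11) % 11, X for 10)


Weighted sum: 162
162 mod 11 = 8

Check digit: 3


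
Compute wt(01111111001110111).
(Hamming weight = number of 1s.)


Counting 1s in 01111111001110111

13


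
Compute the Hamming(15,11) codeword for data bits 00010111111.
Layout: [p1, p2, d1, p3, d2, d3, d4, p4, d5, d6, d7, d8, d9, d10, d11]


Parity bits: p1=0, p2=1, p3=1, p4=0

010100100111111


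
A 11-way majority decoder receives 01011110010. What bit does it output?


Ones: 6 out of 11
Threshold: 6

1 (6/11 voted 1)


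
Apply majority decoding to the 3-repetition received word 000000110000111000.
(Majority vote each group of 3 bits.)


Groups: 000, 000, 110, 000, 111, 000
Majority votes: 001010

001010


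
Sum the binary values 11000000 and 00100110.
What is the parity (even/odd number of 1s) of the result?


11000000 = 192
00100110 = 38
Sum = 230 = 11100110
1s count = 5

odd parity (5 ones in 11100110)


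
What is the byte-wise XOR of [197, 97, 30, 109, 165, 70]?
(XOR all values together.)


XOR chain: 197 ^ 97 ^ 30 ^ 109 ^ 165 ^ 70 = 52

52


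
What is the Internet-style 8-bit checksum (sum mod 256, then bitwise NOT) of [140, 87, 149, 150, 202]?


Sum = 728 mod 256 = 216
Complement = 39

39


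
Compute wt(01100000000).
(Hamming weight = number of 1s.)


Counting 1s in 01100000000

2


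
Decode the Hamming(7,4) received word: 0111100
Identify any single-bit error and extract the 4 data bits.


Syndrome = 0: no error detected

Data: 1100 (no errors)


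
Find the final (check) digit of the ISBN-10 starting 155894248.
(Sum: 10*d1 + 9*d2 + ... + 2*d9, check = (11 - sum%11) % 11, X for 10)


Weighted sum: 261
261 mod 11 = 8

Check digit: 3


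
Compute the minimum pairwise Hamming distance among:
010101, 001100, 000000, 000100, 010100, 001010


Comparing all pairs, minimum distance: 1
Can detect 0 errors, correct 0 errors

1


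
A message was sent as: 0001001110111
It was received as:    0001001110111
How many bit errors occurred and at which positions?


XOR: 0000000000000

0 errors (received matches sent)


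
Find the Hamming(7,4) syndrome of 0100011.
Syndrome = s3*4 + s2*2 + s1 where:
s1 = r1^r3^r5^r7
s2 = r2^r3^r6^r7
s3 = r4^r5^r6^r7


s1=1, s2=1, s3=0

Syndrome = 3 (error at position 3)


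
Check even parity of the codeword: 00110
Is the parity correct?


Number of 1s: 2

Yes, parity is correct (2 ones)


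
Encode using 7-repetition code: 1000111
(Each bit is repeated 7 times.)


Each bit -> 7 copies

1111111000000000000000000000111111111111111111111


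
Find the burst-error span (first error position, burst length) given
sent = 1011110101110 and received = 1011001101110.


XOR: 0000111000000

Burst at position 4, length 3


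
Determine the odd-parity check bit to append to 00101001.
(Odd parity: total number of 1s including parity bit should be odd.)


Number of 1s in data: 3
Parity bit: 0

0


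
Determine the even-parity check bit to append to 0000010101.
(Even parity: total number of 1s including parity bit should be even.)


Number of 1s in data: 3
Parity bit: 1

1


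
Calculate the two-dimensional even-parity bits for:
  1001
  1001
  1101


Row parities: 001
Column parities: 1101

Row P: 001, Col P: 1101, Corner: 1


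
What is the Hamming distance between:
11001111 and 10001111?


XOR: 01000000
Count of 1s: 1

1


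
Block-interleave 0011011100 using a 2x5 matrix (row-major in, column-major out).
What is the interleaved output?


Matrix:
  00110
  11100
Read columns: 0101111000

0101111000


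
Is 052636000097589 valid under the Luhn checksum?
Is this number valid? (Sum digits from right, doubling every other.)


Luhn sum = 47
47 mod 10 = 7

Invalid (Luhn sum mod 10 = 7)


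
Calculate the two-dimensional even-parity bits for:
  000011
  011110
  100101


Row parities: 001
Column parities: 111000

Row P: 001, Col P: 111000, Corner: 1


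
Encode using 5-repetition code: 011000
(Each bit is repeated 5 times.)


Each bit -> 5 copies

000001111111111000000000000000


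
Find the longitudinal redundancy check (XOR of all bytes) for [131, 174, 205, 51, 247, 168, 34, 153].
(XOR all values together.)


XOR chain: 131 ^ 174 ^ 205 ^ 51 ^ 247 ^ 168 ^ 34 ^ 153 = 55

55


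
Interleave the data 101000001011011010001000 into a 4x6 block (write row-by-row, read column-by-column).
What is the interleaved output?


Matrix:
  101000
  001011
  011010
  001000
Read columns: 100000101111000001100100

100000101111000001100100


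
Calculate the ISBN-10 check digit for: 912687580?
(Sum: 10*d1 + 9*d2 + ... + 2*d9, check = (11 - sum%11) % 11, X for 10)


Weighted sum: 284
284 mod 11 = 9

Check digit: 2


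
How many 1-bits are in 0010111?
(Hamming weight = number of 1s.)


Counting 1s in 0010111

4


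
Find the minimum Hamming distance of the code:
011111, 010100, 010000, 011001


Comparing all pairs, minimum distance: 1
Can detect 0 errors, correct 0 errors

1


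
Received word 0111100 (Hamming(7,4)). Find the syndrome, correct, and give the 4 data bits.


Syndrome = 0: no error detected

Data: 1100 (no errors)


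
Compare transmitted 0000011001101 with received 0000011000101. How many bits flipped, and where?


XOR: 0000000001000

1 error(s) at position(s): 9


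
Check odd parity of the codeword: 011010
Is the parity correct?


Number of 1s: 3

Yes, parity is correct (3 ones)


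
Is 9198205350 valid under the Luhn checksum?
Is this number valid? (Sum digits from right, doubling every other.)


Luhn sum = 36
36 mod 10 = 6

Invalid (Luhn sum mod 10 = 6)


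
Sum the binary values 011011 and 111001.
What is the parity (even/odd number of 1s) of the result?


011011 = 27
111001 = 57
Sum = 84 = 1010100
1s count = 3

odd parity (3 ones in 1010100)


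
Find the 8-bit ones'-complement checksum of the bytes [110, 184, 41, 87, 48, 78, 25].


Sum = 573 mod 256 = 61
Complement = 194

194
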